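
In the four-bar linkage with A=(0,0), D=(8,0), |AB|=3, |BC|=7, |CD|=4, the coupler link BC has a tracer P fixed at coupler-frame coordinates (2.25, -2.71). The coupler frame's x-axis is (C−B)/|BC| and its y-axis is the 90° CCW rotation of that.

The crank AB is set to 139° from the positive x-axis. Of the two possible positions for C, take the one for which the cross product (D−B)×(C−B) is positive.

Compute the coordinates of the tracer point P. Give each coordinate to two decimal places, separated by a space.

A=(0,0), D=(8.00,0)
B = A + 3.00·(cos139°, sin139°) = (-2.2641, 1.9682)
|BD| = 10.4511
circle(B,7.00) ∩ circle(D,4.00): a=6.8043, h=1.6435
  candidates: C₊=(4.7280,2.3008) cross=17.176; C₋=(4.1090,-0.9273) cross=-17.176
  mode + wants cross > 0 → take C=(4.7280,2.3008) (cross=17.176)
ex = (C−B)/|BC| = (0.9989,0.0475); ey = (-0.0475,0.9989)
P = B + 2.25·ex + -2.71·ey = (0.1121,-0.6318)

0.11 -0.63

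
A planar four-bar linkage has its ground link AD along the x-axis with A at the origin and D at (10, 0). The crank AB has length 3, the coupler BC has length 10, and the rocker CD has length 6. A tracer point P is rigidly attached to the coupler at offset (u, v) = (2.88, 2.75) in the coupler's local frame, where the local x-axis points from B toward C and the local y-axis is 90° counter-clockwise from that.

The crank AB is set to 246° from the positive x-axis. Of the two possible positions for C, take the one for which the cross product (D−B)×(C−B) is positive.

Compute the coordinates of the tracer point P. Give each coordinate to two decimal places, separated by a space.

A=(0,0), D=(10.00,0)
B = A + 3.00·(cos246°, sin246°) = (-1.2202, -2.7406)
|BD| = 11.5501
circle(B,10.00) ∩ circle(D,6.00): a=8.5456, h=5.1936
  candidates: C₊=(5.8490,4.3323) cross=59.986; C₋=(8.3137,-5.7581) cross=-59.986
  mode + wants cross > 0 → take C=(5.8490,4.3323) (cross=59.986)
ex = (C−B)/|BC| = (0.7069,0.7073); ey = (-0.7073,0.7069)
P = B + 2.88·ex + 2.75·ey = (-1.1293,1.2404)

-1.13 1.24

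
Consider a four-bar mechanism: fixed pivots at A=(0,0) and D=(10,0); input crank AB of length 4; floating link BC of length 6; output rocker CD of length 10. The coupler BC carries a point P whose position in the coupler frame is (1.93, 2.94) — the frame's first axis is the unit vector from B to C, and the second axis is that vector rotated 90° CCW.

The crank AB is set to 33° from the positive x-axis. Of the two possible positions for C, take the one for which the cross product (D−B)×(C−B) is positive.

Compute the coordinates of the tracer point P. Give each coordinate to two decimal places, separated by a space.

A=(0,0), D=(10.00,0)
B = A + 4.00·(cos33°, sin33°) = (3.3547, 2.1786)
|BD| = 6.9933
circle(B,6.00) ∩ circle(D,10.00): a=-1.0791, h=5.9022
  candidates: C₊=(4.1679,8.1232) cross=41.276; C₋=(0.4906,-3.0937) cross=-41.276
  mode + wants cross > 0 → take C=(4.1679,8.1232) (cross=41.276)
ex = (C−B)/|BC| = (0.1355,0.9908); ey = (-0.9908,0.1355)
P = B + 1.93·ex + 2.94·ey = (0.7034,4.4892)

0.70 4.49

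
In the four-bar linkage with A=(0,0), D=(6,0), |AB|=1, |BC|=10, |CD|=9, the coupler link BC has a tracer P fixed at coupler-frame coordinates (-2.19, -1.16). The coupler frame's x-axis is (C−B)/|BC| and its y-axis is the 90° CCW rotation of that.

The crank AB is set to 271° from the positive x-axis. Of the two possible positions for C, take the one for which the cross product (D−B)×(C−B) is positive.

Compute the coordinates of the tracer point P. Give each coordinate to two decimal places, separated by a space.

A=(0,0), D=(6.00,0)
B = A + 1.00·(cos271°, sin271°) = (0.0175, -0.9998)
|BD| = 6.0655
circle(B,10.00) ∩ circle(D,9.00): a=4.5990, h=8.8797
  candidates: C₊=(3.0898,8.5165) cross=53.860; C₋=(6.0173,-9.0000) cross=-53.860
  mode + wants cross > 0 → take C=(3.0898,8.5165) (cross=53.860)
ex = (C−B)/|BC| = (0.3072,0.9516); ey = (-0.9516,0.3072)
P = B + -2.19·ex + -1.16·ey = (0.4485,-3.4403)

0.45 -3.44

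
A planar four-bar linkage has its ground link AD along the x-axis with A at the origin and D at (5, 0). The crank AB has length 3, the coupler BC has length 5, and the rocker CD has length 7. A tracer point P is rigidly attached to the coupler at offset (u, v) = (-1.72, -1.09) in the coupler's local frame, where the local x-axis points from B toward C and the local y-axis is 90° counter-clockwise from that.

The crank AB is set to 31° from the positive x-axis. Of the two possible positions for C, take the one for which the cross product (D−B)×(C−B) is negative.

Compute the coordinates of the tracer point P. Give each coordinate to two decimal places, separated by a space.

3.69 3.25

A=(0,0), D=(5.00,0)
B = A + 3.00·(cos31°, sin31°) = (2.5715, 1.5451)
|BD| = 2.8784
circle(B,5.00) ∩ circle(D,7.00): a=-2.7299, h=4.1890
  candidates: C₊=(2.5170,6.5448) cross=12.058; C₋=(-1.9804,-0.5238) cross=-12.058
  mode - wants cross < 0 → take C=(-1.9804,-0.5238) (cross=-12.058)
ex = (C−B)/|BC| = (-0.9104,-0.4138); ey = (0.4138,-0.9104)
P = B + -1.72·ex + -1.09·ey = (3.6863,3.2491)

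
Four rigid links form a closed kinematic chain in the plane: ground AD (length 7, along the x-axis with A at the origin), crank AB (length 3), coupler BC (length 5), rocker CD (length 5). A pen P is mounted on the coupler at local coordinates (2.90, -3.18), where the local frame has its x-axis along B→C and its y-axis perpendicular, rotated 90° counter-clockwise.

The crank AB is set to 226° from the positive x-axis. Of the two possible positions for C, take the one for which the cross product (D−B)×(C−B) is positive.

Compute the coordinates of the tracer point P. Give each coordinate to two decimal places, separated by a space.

A=(0,0), D=(7.00,0)
B = A + 3.00·(cos226°, sin226°) = (-2.0840, -2.1580)
|BD| = 9.3368
circle(B,5.00) ∩ circle(D,5.00): a=4.6684, h=1.7906
  candidates: C₊=(2.0442,0.6631) cross=16.718; C₋=(2.8719,-2.8211) cross=-16.718
  mode + wants cross > 0 → take C=(2.0442,0.6631) (cross=16.718)
ex = (C−B)/|BC| = (0.8256,0.5642); ey = (-0.5642,0.8256)
P = B + 2.90·ex + -3.18·ey = (2.1046,-3.1473)

2.10 -3.15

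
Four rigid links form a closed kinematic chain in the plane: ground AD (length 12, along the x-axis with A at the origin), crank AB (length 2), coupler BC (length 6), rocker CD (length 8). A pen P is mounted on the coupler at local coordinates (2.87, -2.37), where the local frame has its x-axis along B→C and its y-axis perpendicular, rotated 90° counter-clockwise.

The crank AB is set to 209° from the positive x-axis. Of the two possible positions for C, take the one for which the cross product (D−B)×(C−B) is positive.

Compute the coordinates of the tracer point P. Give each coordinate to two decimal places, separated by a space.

1.66 -2.47

A=(0,0), D=(12.00,0)
B = A + 2.00·(cos209°, sin209°) = (-1.7492, -0.9696)
|BD| = 13.7834
circle(B,6.00) ∩ circle(D,8.00): a=5.8760, h=1.2136
  candidates: C₊=(4.0268,0.6544) cross=16.728; C₋=(4.1976,-1.7669) cross=-16.728
  mode + wants cross > 0 → take C=(4.0268,0.6544) (cross=16.728)
ex = (C−B)/|BC| = (0.9627,0.2707); ey = (-0.2707,0.9627)
P = B + 2.87·ex + -2.37·ey = (1.6551,-2.4744)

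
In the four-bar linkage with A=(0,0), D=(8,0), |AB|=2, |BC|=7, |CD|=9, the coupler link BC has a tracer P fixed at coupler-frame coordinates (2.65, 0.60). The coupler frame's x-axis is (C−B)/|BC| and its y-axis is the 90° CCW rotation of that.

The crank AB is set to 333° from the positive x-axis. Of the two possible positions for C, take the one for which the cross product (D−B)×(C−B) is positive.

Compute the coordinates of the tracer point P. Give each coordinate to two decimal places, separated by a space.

A=(0,0), D=(8.00,0)
B = A + 2.00·(cos333°, sin333°) = (1.7820, -0.9080)
|BD| = 6.2839
circle(B,7.00) ∩ circle(D,9.00): a=0.5958, h=6.9746
  candidates: C₊=(1.3638,6.0795) cross=43.828; C₋=(3.3793,-7.7233) cross=-43.828
  mode + wants cross > 0 → take C=(1.3638,6.0795) (cross=43.828)
ex = (C−B)/|BC| = (-0.0597,0.9982); ey = (-0.9982,-0.0597)
P = B + 2.65·ex + 0.60·ey = (1.0248,1.7014)

1.02 1.70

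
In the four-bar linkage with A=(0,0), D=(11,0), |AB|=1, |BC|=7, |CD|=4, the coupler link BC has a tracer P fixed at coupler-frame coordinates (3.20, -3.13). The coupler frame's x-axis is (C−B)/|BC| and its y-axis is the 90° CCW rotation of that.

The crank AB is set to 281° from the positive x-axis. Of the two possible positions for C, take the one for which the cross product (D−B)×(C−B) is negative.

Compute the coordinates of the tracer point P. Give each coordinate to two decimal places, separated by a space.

A=(0,0), D=(11.00,0)
B = A + 1.00·(cos281°, sin281°) = (0.1908, -0.9816)
|BD| = 10.8537
circle(B,7.00) ∩ circle(D,4.00): a=6.9471, h=0.8593
  candidates: C₊=(7.0317,0.5024) cross=9.326; C₋=(7.1871,-1.2091) cross=-9.326
  mode - wants cross < 0 → take C=(7.1871,-1.2091) (cross=-9.326)
ex = (C−B)/|BC| = (0.9995,-0.0325); ey = (0.0325,0.9995)
P = B + 3.20·ex + -3.13·ey = (3.2874,-4.2140)

3.29 -4.21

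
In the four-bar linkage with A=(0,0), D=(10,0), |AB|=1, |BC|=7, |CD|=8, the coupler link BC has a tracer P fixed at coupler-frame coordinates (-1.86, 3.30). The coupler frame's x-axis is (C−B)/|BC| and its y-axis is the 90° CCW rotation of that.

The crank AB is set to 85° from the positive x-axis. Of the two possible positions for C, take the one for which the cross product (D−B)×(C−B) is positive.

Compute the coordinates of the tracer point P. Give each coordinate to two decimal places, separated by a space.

-3.60 1.88

A=(0,0), D=(10.00,0)
B = A + 1.00·(cos85°, sin85°) = (0.0872, 0.9962)
|BD| = 9.9628
circle(B,7.00) ∩ circle(D,8.00): a=4.2286, h=5.5784
  candidates: C₊=(4.8523,6.1239) cross=55.577; C₋=(3.7368,-4.9771) cross=-55.577
  mode + wants cross > 0 → take C=(4.8523,6.1239) (cross=55.577)
ex = (C−B)/|BC| = (0.6807,0.7325); ey = (-0.7325,0.6807)
P = B + -1.86·ex + 3.30·ey = (-3.5964,1.8801)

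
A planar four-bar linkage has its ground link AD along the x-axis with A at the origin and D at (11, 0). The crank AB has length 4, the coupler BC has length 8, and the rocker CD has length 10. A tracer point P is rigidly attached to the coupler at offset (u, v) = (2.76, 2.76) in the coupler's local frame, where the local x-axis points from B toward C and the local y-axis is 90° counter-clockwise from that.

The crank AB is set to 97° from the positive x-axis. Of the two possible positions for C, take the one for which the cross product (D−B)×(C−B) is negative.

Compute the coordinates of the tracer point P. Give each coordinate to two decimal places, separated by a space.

A=(0,0), D=(11.00,0)
B = A + 4.00·(cos97°, sin97°) = (-0.4875, 3.9702)
|BD| = 12.1542
circle(B,8.00) ∩ circle(D,10.00): a=4.5961, h=6.5479
  candidates: C₊=(5.9954,8.6576) cross=79.585; C₋=(1.7176,-3.7199) cross=-79.585
  mode - wants cross < 0 → take C=(1.7176,-3.7199) (cross=-79.585)
ex = (C−B)/|BC| = (0.2756,-0.9613); ey = (0.9613,0.2756)
P = B + 2.76·ex + 2.76·ey = (2.9264,2.0779)

2.93 2.08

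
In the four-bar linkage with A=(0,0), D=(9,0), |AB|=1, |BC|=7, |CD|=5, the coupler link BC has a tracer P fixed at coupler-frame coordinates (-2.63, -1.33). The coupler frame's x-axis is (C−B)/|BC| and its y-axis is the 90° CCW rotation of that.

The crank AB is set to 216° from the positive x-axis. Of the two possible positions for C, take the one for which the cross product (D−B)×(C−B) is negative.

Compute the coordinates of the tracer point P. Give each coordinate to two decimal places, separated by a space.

A=(0,0), D=(9.00,0)
B = A + 1.00·(cos216°, sin216°) = (-0.8090, -0.5878)
|BD| = 9.8266
circle(B,7.00) ∩ circle(D,5.00): a=6.1345, h=3.3717
  candidates: C₊=(5.1128,3.1448) cross=33.132; C₋=(5.5162,-3.5865) cross=-33.132
  mode - wants cross < 0 → take C=(5.5162,-3.5865) (cross=-33.132)
ex = (C−B)/|BC| = (0.9036,-0.4284); ey = (0.4284,0.9036)
P = B + -2.63·ex + -1.33·ey = (-3.7552,-0.6629)

-3.76 -0.66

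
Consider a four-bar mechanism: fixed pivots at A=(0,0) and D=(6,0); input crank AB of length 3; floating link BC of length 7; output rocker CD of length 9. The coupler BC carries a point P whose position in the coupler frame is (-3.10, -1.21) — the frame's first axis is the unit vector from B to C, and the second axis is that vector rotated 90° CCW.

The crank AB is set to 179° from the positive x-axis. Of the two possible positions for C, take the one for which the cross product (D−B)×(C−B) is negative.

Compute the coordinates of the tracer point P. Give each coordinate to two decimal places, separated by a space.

-5.31 2.45

A=(0,0), D=(6.00,0)
B = A + 3.00·(cos179°, sin179°) = (-2.9995, 0.0524)
|BD| = 8.9997
circle(B,7.00) ∩ circle(D,9.00): a=2.7220, h=6.4491
  candidates: C₊=(-0.2401,6.4855) cross=58.040; C₋=(-0.3151,-6.4125) cross=-58.040
  mode - wants cross < 0 → take C=(-0.3151,-6.4125) (cross=-58.040)
ex = (C−B)/|BC| = (0.3835,-0.9235); ey = (0.9235,0.3835)
P = B + -3.10·ex + -1.21·ey = (-5.3059,2.4513)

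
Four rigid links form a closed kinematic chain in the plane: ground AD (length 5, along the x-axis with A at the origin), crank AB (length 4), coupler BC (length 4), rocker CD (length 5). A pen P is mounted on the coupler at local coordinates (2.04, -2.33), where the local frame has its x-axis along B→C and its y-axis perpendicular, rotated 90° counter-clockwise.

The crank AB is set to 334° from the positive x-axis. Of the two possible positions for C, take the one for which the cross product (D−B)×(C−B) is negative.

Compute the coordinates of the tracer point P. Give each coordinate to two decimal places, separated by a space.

3.05 -4.80

A=(0,0), D=(5.00,0)
B = A + 4.00·(cos334°, sin334°) = (3.5952, -1.7535)
|BD| = 2.2468
circle(B,4.00) ∩ circle(D,5.00): a=-0.8794, h=3.9021
  candidates: C₊=(0.0000,0.0000) cross=8.767; C₋=(6.0907,-4.8796) cross=-8.767
  mode - wants cross < 0 → take C=(6.0907,-4.8796) (cross=-8.767)
ex = (C−B)/|BC| = (0.6239,-0.7815); ey = (0.7815,0.6239)
P = B + 2.04·ex + -2.33·ey = (3.0469,-4.8014)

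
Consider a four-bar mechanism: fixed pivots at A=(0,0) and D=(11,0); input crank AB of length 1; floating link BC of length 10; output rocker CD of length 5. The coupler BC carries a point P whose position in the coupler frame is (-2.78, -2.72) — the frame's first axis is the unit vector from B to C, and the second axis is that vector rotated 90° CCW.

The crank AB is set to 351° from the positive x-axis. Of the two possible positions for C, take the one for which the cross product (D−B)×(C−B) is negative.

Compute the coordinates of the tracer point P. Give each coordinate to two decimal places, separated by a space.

A=(0,0), D=(11.00,0)
B = A + 1.00·(cos351°, sin351°) = (0.9877, -0.1564)
|BD| = 10.0135
circle(B,10.00) ∩ circle(D,5.00): a=8.7517, h=4.8382
  candidates: C₊=(9.6627,4.8179) cross=48.447; C₋=(9.8139,-4.8573) cross=-48.447
  mode - wants cross < 0 → take C=(9.8139,-4.8573) (cross=-48.447)
ex = (C−B)/|BC| = (0.8826,-0.4701); ey = (0.4701,0.8826)
P = B + -2.78·ex + -2.72·ey = (-2.7446,-1.2503)

-2.74 -1.25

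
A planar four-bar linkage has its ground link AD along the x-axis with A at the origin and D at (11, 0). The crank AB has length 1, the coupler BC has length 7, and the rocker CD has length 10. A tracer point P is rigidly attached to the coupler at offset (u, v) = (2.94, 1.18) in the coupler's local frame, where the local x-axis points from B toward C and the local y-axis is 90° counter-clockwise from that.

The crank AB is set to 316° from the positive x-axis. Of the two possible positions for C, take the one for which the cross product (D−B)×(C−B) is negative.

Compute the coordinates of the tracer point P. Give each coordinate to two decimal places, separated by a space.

A=(0,0), D=(11.00,0)
B = A + 1.00·(cos316°, sin316°) = (0.7193, -0.6947)
|BD| = 10.3041
circle(B,7.00) ∩ circle(D,10.00): a=2.6773, h=6.4678
  candidates: C₊=(2.9545,5.9389) cross=66.645; C₋=(3.8266,-6.9672) cross=-66.645
  mode - wants cross < 0 → take C=(3.8266,-6.9672) (cross=-66.645)
ex = (C−B)/|BC| = (0.4439,-0.8961); ey = (0.8961,0.4439)
P = B + 2.94·ex + 1.18·ey = (3.0818,-2.8053)

3.08 -2.81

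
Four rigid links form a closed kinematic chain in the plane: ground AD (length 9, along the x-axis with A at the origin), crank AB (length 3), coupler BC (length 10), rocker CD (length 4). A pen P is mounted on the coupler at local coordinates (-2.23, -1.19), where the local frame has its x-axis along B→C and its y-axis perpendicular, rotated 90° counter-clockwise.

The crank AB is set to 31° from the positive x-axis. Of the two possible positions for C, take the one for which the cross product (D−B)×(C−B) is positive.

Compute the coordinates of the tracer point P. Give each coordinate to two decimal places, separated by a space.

0.37 0.30

A=(0,0), D=(9.00,0)
B = A + 3.00·(cos31°, sin31°) = (2.5715, 1.5451)
|BD| = 6.6116
circle(B,10.00) ∩ circle(D,4.00): a=9.6583, h=2.5918
  candidates: C₊=(12.5680,1.8081) cross=17.136; C₋=(11.3566,-3.2321) cross=-17.136
  mode + wants cross > 0 → take C=(12.5680,1.8081) (cross=17.136)
ex = (C−B)/|BC| = (0.9997,0.0263); ey = (-0.0263,0.9997)
P = B + -2.23·ex + -1.19·ey = (0.3736,0.2969)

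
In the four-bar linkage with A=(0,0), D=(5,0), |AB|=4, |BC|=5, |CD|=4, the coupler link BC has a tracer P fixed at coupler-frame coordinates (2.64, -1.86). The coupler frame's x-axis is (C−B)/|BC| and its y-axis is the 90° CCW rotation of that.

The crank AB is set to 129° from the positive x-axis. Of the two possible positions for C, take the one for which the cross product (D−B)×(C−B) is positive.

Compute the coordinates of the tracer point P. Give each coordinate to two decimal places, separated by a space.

0.12 1.25

A=(0,0), D=(5.00,0)
B = A + 4.00·(cos129°, sin129°) = (-2.5173, 3.1086)
|BD| = 8.1347
circle(B,5.00) ∩ circle(D,4.00): a=4.6205, h=1.9107
  candidates: C₊=(2.4827,3.1086) cross=15.543; C₋=(1.0224,-0.4228) cross=-15.543
  mode + wants cross > 0 → take C=(2.4827,3.1086) (cross=15.543)
ex = (C−B)/|BC| = (1.0000,0.0000); ey = (-0.0000,1.0000)
P = B + 2.64·ex + -1.86·ey = (0.1227,1.2486)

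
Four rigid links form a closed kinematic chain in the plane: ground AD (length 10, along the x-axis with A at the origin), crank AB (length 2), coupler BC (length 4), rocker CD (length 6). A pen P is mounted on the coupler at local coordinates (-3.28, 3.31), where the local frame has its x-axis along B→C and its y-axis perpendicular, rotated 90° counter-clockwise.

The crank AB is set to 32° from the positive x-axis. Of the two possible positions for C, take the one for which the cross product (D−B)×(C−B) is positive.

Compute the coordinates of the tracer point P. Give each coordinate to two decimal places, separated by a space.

A=(0,0), D=(10.00,0)
B = A + 2.00·(cos32°, sin32°) = (1.6961, 1.0598)
|BD| = 8.3713
circle(B,4.00) ∩ circle(D,6.00): a=2.9911, h=2.6558
  candidates: C₊=(4.9993,3.3156) cross=22.233; C₋=(4.3269,-1.9533) cross=-22.233
  mode + wants cross > 0 → take C=(4.9993,3.3156) (cross=22.233)
ex = (C−B)/|BC| = (0.8258,0.5639); ey = (-0.5639,0.8258)
P = B + -3.28·ex + 3.31·ey = (-2.8792,1.9435)

-2.88 1.94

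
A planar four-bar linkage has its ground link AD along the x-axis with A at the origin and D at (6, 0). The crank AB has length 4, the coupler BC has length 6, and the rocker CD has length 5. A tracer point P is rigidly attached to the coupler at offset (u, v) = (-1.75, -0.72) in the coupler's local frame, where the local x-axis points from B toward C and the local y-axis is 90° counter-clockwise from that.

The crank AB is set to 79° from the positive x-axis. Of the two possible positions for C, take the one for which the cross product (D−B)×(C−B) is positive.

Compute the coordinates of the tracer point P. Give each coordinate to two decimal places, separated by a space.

A=(0,0), D=(6.00,0)
B = A + 4.00·(cos79°, sin79°) = (0.7632, 3.9265)
|BD| = 6.5453
circle(B,6.00) ∩ circle(D,5.00): a=4.1130, h=4.3685
  candidates: C₊=(6.6746,4.9543) cross=28.593; C₋=(1.4333,-2.0360) cross=-28.593
  mode + wants cross > 0 → take C=(6.6746,4.9543) (cross=28.593)
ex = (C−B)/|BC| = (0.9852,0.1713); ey = (-0.1713,0.9852)
P = B + -1.75·ex + -0.72·ey = (-0.8376,2.9174)

-0.84 2.92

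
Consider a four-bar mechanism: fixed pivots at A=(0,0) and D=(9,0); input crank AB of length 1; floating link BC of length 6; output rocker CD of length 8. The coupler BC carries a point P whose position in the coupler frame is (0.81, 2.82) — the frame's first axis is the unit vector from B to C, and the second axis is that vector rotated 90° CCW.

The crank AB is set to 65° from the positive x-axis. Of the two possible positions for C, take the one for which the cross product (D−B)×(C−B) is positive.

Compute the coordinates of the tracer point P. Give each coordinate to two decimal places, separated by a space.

-1.51 3.11

A=(0,0), D=(9.00,0)
B = A + 1.00·(cos65°, sin65°) = (0.4226, 0.9063)
|BD| = 8.6251
circle(B,6.00) ∩ circle(D,8.00): a=2.6894, h=5.3635
  candidates: C₊=(3.6607,5.9575) cross=46.261; C₋=(2.5335,-4.7101) cross=-46.261
  mode + wants cross > 0 → take C=(3.6607,5.9575) (cross=46.261)
ex = (C−B)/|BC| = (0.5397,0.8419); ey = (-0.8419,0.5397)
P = B + 0.81·ex + 2.82·ey = (-1.5143,3.1101)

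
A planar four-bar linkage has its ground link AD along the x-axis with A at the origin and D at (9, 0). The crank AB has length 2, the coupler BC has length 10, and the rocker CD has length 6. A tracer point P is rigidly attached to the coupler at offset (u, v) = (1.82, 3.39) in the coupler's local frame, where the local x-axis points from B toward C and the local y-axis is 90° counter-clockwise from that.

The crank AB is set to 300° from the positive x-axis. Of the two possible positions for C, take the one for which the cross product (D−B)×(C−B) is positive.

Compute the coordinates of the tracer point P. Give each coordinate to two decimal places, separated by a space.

-0.37 1.86

A=(0,0), D=(9.00,0)
B = A + 2.00·(cos300°, sin300°) = (1.0000, -1.7321)
|BD| = 8.1854
circle(B,10.00) ∩ circle(D,6.00): a=8.0021, h=5.9972
  candidates: C₊=(7.5519,5.8226) cross=49.089; C₋=(10.0899,-5.9002) cross=-49.089
  mode + wants cross > 0 → take C=(7.5519,5.8226) (cross=49.089)
ex = (C−B)/|BC| = (0.6552,0.7555); ey = (-0.7555,0.6552)
P = B + 1.82·ex + 3.39·ey = (-0.3686,1.8640)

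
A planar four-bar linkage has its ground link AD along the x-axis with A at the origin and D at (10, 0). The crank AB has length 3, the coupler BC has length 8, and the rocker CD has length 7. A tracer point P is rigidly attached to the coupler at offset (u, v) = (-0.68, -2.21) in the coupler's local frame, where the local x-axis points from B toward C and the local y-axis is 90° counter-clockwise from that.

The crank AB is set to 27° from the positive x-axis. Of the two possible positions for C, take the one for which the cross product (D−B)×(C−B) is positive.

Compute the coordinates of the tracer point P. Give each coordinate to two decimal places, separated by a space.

3.69 -0.71

A=(0,0), D=(10.00,0)
B = A + 3.00·(cos27°, sin27°) = (2.6730, 1.3620)
|BD| = 7.4525
circle(B,8.00) ∩ circle(D,7.00): a=4.7326, h=6.4500
  candidates: C₊=(8.5047,6.8384) cross=48.068; C₋=(6.1472,-5.8443) cross=-48.068
  mode + wants cross > 0 → take C=(8.5047,6.8384) (cross=48.068)
ex = (C−B)/|BC| = (0.7290,0.6846); ey = (-0.6846,0.7290)
P = B + -0.68·ex + -2.21·ey = (3.6902,-0.7145)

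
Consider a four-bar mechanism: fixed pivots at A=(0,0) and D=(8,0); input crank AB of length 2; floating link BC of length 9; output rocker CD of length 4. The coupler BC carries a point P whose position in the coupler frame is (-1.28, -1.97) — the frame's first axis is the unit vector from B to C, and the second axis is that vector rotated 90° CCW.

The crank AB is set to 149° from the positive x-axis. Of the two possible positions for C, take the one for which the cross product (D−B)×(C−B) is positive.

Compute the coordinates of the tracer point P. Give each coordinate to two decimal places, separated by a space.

-2.32 -1.24

A=(0,0), D=(8.00,0)
B = A + 2.00·(cos149°, sin149°) = (-1.7143, 1.0301)
|BD| = 9.7688
circle(B,9.00) ∩ circle(D,4.00): a=8.2113, h=3.6843
  candidates: C₊=(6.8397,3.8280) cross=35.991; C₋=(6.0627,-3.4996) cross=-35.991
  mode + wants cross > 0 → take C=(6.8397,3.8280) (cross=35.991)
ex = (C−B)/|BC| = (0.9504,0.3109); ey = (-0.3109,0.9504)
P = B + -1.28·ex + -1.97·ey = (-2.3185,-1.2402)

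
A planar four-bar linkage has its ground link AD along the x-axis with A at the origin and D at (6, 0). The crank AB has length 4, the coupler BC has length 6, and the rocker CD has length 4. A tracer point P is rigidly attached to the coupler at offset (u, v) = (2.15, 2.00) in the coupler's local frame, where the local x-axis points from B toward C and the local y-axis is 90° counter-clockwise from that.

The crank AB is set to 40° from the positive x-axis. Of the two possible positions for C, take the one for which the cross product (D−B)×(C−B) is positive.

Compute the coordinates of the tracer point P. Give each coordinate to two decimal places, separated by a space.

A=(0,0), D=(6.00,0)
B = A + 4.00·(cos40°, sin40°) = (3.0642, 2.5712)
|BD| = 3.9025
circle(B,6.00) ∩ circle(D,4.00): a=4.5137, h=3.9530
  candidates: C₊=(9.0642,2.5712) cross=15.427; C₋=(3.8553,-3.3765) cross=-15.427
  mode + wants cross > 0 → take C=(9.0642,2.5712) (cross=15.427)
ex = (C−B)/|BC| = (1.0000,0.0000); ey = (-0.0000,1.0000)
P = B + 2.15·ex + 2.00·ey = (5.2142,4.5712)

5.21 4.57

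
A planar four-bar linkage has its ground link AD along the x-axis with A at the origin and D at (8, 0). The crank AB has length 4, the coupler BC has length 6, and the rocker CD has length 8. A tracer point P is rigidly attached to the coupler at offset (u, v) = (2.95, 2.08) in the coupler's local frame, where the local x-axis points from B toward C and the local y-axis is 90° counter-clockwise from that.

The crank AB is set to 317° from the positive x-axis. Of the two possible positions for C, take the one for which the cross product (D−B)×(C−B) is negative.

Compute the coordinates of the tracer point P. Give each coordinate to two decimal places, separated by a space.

A=(0,0), D=(8.00,0)
B = A + 4.00·(cos317°, sin317°) = (2.9254, -2.7280)
|BD| = 5.7614
circle(B,6.00) ∩ circle(D,8.00): a=0.4507, h=5.9830
  candidates: C₊=(0.4894,2.7553) cross=34.471; C₋=(6.1554,-7.7844) cross=-34.471
  mode - wants cross < 0 → take C=(6.1554,-7.7844) (cross=-34.471)
ex = (C−B)/|BC| = (0.5383,-0.8427); ey = (0.8427,0.5383)
P = B + 2.95·ex + 2.08·ey = (6.2664,-4.0944)

6.27 -4.09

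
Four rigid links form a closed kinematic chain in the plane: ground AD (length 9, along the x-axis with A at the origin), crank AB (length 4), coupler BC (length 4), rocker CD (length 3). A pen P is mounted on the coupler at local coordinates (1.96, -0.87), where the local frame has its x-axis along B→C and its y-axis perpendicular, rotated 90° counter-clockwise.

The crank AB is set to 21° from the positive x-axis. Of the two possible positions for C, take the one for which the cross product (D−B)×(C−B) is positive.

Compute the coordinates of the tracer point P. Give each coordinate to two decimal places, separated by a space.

5.86 1.19

A=(0,0), D=(9.00,0)
B = A + 4.00·(cos21°, sin21°) = (3.7343, 1.4335)
|BD| = 5.4573
circle(B,4.00) ∩ circle(D,3.00): a=3.3700, h=2.1548
  candidates: C₊=(7.5520,2.6274) cross=11.759; C₋=(6.4200,-1.5309) cross=-11.759
  mode + wants cross > 0 → take C=(7.5520,2.6274) (cross=11.759)
ex = (C−B)/|BC| = (0.9544,0.2985); ey = (-0.2985,0.9544)
P = B + 1.96·ex + -0.87·ey = (5.8647,1.1882)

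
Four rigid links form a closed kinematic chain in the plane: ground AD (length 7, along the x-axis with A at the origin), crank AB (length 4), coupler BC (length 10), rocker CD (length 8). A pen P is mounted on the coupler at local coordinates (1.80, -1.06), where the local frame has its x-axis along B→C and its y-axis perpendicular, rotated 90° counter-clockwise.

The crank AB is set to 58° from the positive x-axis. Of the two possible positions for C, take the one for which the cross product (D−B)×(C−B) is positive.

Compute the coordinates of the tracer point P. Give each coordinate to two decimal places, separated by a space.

A=(0,0), D=(7.00,0)
B = A + 4.00·(cos58°, sin58°) = (2.1197, 3.3922)
|BD| = 5.9434
circle(B,10.00) ∩ circle(D,8.00): a=6.0003, h=7.9998
  candidates: C₊=(11.6125,6.5364) cross=47.546; C₋=(2.4808,-6.6013) cross=-47.546
  mode + wants cross > 0 → take C=(11.6125,6.5364) (cross=47.546)
ex = (C−B)/|BC| = (0.9493,0.3144); ey = (-0.3144,0.9493)
P = B + 1.80·ex + -1.06·ey = (4.1617,2.9519)

4.16 2.95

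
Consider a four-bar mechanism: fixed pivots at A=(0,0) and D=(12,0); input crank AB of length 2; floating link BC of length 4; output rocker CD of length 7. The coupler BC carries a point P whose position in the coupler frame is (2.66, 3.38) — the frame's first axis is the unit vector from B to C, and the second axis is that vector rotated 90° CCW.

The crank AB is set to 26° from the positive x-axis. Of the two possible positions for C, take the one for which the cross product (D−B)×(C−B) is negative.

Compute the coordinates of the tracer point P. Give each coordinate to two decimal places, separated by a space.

A=(0,0), D=(12.00,0)
B = A + 2.00·(cos26°, sin26°) = (1.7976, 0.8767)
|BD| = 10.2400
circle(B,4.00) ∩ circle(D,7.00): a=3.5087, h=1.9207
  candidates: C₊=(5.4578,2.4900) cross=19.668; C₋=(5.1289,-1.3373) cross=-19.668
  mode - wants cross < 0 → take C=(5.1289,-1.3373) (cross=-19.668)
ex = (C−B)/|BC| = (0.8328,-0.5535); ey = (0.5535,0.8328)
P = B + 2.66·ex + 3.38·ey = (5.8838,2.2194)

5.88 2.22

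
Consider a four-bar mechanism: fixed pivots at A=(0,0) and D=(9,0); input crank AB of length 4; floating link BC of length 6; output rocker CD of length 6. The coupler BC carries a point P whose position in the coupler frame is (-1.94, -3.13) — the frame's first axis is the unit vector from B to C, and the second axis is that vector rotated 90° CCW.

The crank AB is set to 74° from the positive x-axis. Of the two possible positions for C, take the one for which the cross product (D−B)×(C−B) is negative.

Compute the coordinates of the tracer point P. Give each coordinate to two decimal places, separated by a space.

A=(0,0), D=(9.00,0)
B = A + 4.00·(cos74°, sin74°) = (1.1025, 3.8450)
|BD| = 8.7837
circle(B,6.00) ∩ circle(D,6.00): a=4.3919, h=4.0880
  candidates: C₊=(6.8408,5.5980) cross=35.908; C₋=(3.2618,-1.7530) cross=-35.908
  mode - wants cross < 0 → take C=(3.2618,-1.7530) (cross=-35.908)
ex = (C−B)/|BC| = (0.3599,-0.9330); ey = (0.9330,0.3599)
P = B + -1.94·ex + -3.13·ey = (-2.5159,4.5287)

-2.52 4.53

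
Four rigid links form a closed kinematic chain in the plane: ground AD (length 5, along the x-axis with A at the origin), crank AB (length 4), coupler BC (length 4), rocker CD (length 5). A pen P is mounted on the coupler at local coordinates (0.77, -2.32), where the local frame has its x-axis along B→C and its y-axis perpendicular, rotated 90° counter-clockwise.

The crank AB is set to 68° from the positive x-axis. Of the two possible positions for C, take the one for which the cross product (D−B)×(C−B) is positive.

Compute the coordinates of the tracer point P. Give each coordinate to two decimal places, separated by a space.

A=(0,0), D=(5.00,0)
B = A + 4.00·(cos68°, sin68°) = (1.4984, 3.7087)
|BD| = 5.1006
circle(B,4.00) ∩ circle(D,5.00): a=1.6680, h=3.6356
  candidates: C₊=(5.2871,4.9918) cross=18.544; C₋=(0.0000,0.0000) cross=-18.544
  mode + wants cross > 0 → take C=(5.2871,4.9918) (cross=18.544)
ex = (C−B)/|BC| = (0.9472,0.3208); ey = (-0.3208,0.9472)
P = B + 0.77·ex + -2.32·ey = (2.9719,1.7583)

2.97 1.76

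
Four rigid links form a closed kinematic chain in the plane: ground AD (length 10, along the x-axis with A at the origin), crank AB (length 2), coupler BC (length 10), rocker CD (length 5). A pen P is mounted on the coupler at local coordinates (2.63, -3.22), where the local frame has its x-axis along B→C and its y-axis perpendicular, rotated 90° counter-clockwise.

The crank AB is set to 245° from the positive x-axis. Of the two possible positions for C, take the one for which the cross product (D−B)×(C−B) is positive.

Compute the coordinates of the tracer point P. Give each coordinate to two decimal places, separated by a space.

A=(0,0), D=(10.00,0)
B = A + 2.00·(cos245°, sin245°) = (-0.8452, -1.8126)
|BD| = 10.9957
circle(B,10.00) ∩ circle(D,5.00): a=8.9083, h=4.5434
  candidates: C₊=(7.1922,4.1372) cross=49.958; C₋=(8.6901,-4.8254) cross=-49.958
  mode + wants cross > 0 → take C=(7.1922,4.1372) (cross=49.958)
ex = (C−B)/|BC| = (0.8037,0.5950); ey = (-0.5950,0.8037)
P = B + 2.63·ex + -3.22·ey = (3.1844,-2.8359)

3.18 -2.84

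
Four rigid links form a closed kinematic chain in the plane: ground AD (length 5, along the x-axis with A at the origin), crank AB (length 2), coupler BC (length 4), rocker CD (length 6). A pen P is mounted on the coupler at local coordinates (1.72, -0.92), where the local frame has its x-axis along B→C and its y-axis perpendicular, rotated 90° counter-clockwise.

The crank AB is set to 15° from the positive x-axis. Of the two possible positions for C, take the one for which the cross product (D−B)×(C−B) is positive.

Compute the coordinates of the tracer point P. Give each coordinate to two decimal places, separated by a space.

A=(0,0), D=(5.00,0)
B = A + 2.00·(cos15°, sin15°) = (1.9319, 0.5176)
|BD| = 3.1115
circle(B,4.00) ∩ circle(D,6.00): a=-1.6581, h=3.6401
  candidates: C₊=(0.9024,4.3829) cross=11.326; C₋=(-0.3087,-2.7959) cross=-11.326
  mode + wants cross > 0 → take C=(0.9024,4.3829) (cross=11.326)
ex = (C−B)/|BC| = (-0.2574,0.9663); ey = (-0.9663,-0.2574)
P = B + 1.72·ex + -0.92·ey = (2.3782,2.4165)

2.38 2.42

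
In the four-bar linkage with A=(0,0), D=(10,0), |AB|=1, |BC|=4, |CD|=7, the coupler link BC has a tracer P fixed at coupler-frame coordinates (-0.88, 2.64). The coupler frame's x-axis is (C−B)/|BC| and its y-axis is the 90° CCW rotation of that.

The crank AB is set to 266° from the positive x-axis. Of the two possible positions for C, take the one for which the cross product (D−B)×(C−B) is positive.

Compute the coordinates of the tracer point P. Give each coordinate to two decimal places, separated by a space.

-2.35 0.60

A=(0,0), D=(10.00,0)
B = A + 1.00·(cos266°, sin266°) = (-0.0698, -0.9976)
|BD| = 10.1190
circle(B,4.00) ∩ circle(D,7.00): a=3.4289, h=2.0597
  candidates: C₊=(3.1394,1.3901) cross=20.842; C₋=(3.5455,-2.7092) cross=-20.842
  mode + wants cross > 0 → take C=(3.1394,1.3901) (cross=20.842)
ex = (C−B)/|BC| = (0.8023,0.5969); ey = (-0.5969,0.8023)
P = B + -0.88·ex + 2.64·ey = (-2.3517,0.5952)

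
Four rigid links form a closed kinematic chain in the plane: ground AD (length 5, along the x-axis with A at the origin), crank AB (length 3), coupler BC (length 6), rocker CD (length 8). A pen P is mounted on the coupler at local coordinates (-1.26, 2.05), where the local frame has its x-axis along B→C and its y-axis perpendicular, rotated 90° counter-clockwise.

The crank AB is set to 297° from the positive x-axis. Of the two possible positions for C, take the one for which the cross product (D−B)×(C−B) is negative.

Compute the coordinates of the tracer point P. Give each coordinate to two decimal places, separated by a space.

2.57 -0.59

A=(0,0), D=(5.00,0)
B = A + 3.00·(cos297°, sin297°) = (1.3620, -2.6730)
|BD| = 4.5145
circle(B,6.00) ∩ circle(D,8.00): a=-0.8439, h=5.9404
  candidates: C₊=(-2.8354,1.6144) cross=26.817; C₋=(4.1992,-7.9598) cross=-26.817
  mode - wants cross < 0 → take C=(4.1992,-7.9598) (cross=-26.817)
ex = (C−B)/|BC| = (0.4729,-0.8811); ey = (0.8811,0.4729)
P = B + -1.26·ex + 2.05·ey = (2.5725,-0.5934)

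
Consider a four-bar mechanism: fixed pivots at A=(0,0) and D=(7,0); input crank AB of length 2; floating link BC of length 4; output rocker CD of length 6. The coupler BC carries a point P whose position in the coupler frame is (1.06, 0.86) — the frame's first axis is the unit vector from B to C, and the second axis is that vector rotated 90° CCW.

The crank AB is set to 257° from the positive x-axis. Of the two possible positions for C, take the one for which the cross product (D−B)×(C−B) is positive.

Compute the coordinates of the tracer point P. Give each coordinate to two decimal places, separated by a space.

A=(0,0), D=(7.00,0)
B = A + 2.00·(cos257°, sin257°) = (-0.4499, -1.9487)
|BD| = 7.7006
circle(B,4.00) ∩ circle(D,6.00): a=2.5517, h=3.0804
  candidates: C₊=(1.2392,1.6771) cross=23.721; C₋=(2.7983,-4.2831) cross=-23.721
  mode + wants cross > 0 → take C=(1.2392,1.6771) (cross=23.721)
ex = (C−B)/|BC| = (0.4223,0.9065); ey = (-0.9065,0.4223)
P = B + 1.06·ex + 0.86·ey = (-0.7819,-0.6247)

-0.78 -0.62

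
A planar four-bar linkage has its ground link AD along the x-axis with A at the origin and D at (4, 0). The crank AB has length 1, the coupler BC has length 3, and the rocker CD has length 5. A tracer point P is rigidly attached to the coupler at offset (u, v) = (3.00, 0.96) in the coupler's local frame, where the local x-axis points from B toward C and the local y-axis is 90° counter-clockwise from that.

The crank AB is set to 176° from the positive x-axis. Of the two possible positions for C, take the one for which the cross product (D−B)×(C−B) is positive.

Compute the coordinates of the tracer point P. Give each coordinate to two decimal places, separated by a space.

-0.97 3.22

A=(0,0), D=(4.00,0)
B = A + 1.00·(cos176°, sin176°) = (-0.9976, 0.0698)
|BD| = 4.9981
circle(B,3.00) ∩ circle(D,5.00): a=0.8984, h=2.8623
  candidates: C₊=(-0.0593,2.9193) cross=14.306; C₋=(-0.1392,-2.8048) cross=-14.306
  mode + wants cross > 0 → take C=(-0.0593,2.9193) (cross=14.306)
ex = (C−B)/|BC| = (0.3128,0.9498); ey = (-0.9498,0.3128)
P = B + 3.00·ex + 0.96·ey = (-0.9711,3.2195)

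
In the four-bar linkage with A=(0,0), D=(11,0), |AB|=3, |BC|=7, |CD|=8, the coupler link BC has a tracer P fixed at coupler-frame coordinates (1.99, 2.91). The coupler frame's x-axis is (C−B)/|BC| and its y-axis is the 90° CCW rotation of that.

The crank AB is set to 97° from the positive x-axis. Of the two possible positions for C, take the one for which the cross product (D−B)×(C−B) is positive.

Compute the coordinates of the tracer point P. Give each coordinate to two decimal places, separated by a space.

0.09 6.47

A=(0,0), D=(11.00,0)
B = A + 3.00·(cos97°, sin97°) = (-0.3656, 2.9776)
|BD| = 11.7492
circle(B,7.00) ∩ circle(D,8.00): a=5.2363, h=4.6456
  candidates: C₊=(5.8770,6.1445) cross=54.582; C₋=(3.5223,-2.8433) cross=-54.582
  mode + wants cross > 0 → take C=(5.8770,6.1445) (cross=54.582)
ex = (C−B)/|BC| = (0.8918,0.4524); ey = (-0.4524,0.8918)
P = B + 1.99·ex + 2.91·ey = (0.0926,6.4731)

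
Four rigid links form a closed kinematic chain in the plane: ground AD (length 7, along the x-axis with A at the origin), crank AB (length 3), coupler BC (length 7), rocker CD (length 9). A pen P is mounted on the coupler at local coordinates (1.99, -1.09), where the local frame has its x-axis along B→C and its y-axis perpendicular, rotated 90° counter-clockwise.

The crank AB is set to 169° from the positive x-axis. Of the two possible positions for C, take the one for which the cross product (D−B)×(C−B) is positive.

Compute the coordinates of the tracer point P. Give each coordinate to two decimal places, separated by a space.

-0.96 1.68

A=(0,0), D=(7.00,0)
B = A + 3.00·(cos169°, sin169°) = (-2.9449, 0.5724)
|BD| = 9.9613
circle(B,7.00) ∩ circle(D,9.00): a=3.3745, h=6.1329
  candidates: C₊=(0.7764,6.5013) cross=61.092; C₋=(0.0716,-5.7443) cross=-61.092
  mode + wants cross > 0 → take C=(0.7764,6.5013) (cross=61.092)
ex = (C−B)/|BC| = (0.5316,0.8470); ey = (-0.8470,0.5316)
P = B + 1.99·ex + -1.09·ey = (-0.9638,1.6785)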